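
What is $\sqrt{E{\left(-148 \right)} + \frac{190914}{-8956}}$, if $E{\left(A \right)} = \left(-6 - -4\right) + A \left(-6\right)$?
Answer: $\frac{\sqrt{17339044378}}{4478} \approx 29.405$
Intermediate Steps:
$E{\left(A \right)} = -2 - 6 A$ ($E{\left(A \right)} = \left(-6 + 4\right) - 6 A = -2 - 6 A$)
$\sqrt{E{\left(-148 \right)} + \frac{190914}{-8956}} = \sqrt{\left(-2 - -888\right) + \frac{190914}{-8956}} = \sqrt{\left(-2 + 888\right) + 190914 \left(- \frac{1}{8956}\right)} = \sqrt{886 - \frac{95457}{4478}} = \sqrt{\frac{3872051}{4478}} = \frac{\sqrt{17339044378}}{4478}$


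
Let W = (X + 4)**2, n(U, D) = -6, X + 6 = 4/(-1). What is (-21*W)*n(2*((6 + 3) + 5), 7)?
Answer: 4536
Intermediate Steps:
X = -10 (X = -6 + 4/(-1) = -6 + 4*(-1) = -6 - 4 = -10)
W = 36 (W = (-10 + 4)**2 = (-6)**2 = 36)
(-21*W)*n(2*((6 + 3) + 5), 7) = -21*36*(-6) = -756*(-6) = 4536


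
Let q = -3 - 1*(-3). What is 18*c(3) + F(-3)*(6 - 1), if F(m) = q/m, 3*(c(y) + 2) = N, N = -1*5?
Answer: -66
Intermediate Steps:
q = 0 (q = -3 + 3 = 0)
N = -5
c(y) = -11/3 (c(y) = -2 + (⅓)*(-5) = -2 - 5/3 = -11/3)
F(m) = 0 (F(m) = 0/m = 0)
18*c(3) + F(-3)*(6 - 1) = 18*(-11/3) + 0*(6 - 1) = -66 + 0*5 = -66 + 0 = -66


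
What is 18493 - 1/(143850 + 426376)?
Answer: 10545189417/570226 ≈ 18493.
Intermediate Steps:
18493 - 1/(143850 + 426376) = 18493 - 1/570226 = 10545189417/570226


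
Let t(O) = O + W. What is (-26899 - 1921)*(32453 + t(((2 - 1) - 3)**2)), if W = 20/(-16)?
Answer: -935374715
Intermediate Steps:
W = -5/4 (W = 20*(-1/16) = -5/4 ≈ -1.2500)
t(O) = -5/4 + O (t(O) = O - 5/4 = -5/4 + O)
(-26899 - 1921)*(32453 + t(((2 - 1) - 3)**2)) = (-26899 - 1921)*(32453 + (-5/4 + ((2 - 1) - 3)**2)) = -28820*(32453 + (-5/4 + (1 - 3)**2)) = -28820*(32453 + (-5/4 + (-2)**2)) = -28820*(32453 + (-5/4 + 4)) = -28820*(32453 + 11/4) = -28820*129823/4 = -935374715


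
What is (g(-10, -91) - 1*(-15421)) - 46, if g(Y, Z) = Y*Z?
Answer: 16285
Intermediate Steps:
(g(-10, -91) - 1*(-15421)) - 46 = (-10*(-91) - 1*(-15421)) - 46 = (910 + 15421) - 46 = 16331 - 46 = 16285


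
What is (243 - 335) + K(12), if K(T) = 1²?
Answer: -91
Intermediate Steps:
K(T) = 1
(243 - 335) + K(12) = (243 - 335) + 1 = -92 + 1 = -91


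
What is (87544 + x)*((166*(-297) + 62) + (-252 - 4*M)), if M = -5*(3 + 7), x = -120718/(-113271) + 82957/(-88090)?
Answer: -21528748791343407718/4989021195 ≈ -4.3152e+9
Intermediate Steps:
x = 1237426273/9978042390 (x = -120718*(-1/113271) + 82957*(-1/88090) = 120718/113271 - 82957/88090 = 1237426273/9978042390 ≈ 0.12401)
M = -50 (M = -5*10 = -50)
(87544 + x)*((166*(-297) + 62) + (-252 - 4*M)) = (87544 + 1237426273/9978042390)*((166*(-297) + 62) + (-252 - 4*(-50))) = 873518980416433*((-49302 + 62) + (-252 + 200))/9978042390 = 873518980416433*(-49240 - 52)/9978042390 = (873518980416433/9978042390)*(-49292) = -21528748791343407718/4989021195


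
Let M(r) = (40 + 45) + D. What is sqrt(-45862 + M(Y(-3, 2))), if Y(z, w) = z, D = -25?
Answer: I*sqrt(45802) ≈ 214.01*I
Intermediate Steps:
M(r) = 60 (M(r) = (40 + 45) - 25 = 85 - 25 = 60)
sqrt(-45862 + M(Y(-3, 2))) = sqrt(-45862 + 60) = sqrt(-45802) = I*sqrt(45802)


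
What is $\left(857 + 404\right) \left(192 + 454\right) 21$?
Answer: $17106726$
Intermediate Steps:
$\left(857 + 404\right) \left(192 + 454\right) 21 = 1261 \cdot 646 \cdot 21 = 814606 \cdot 21 = 17106726$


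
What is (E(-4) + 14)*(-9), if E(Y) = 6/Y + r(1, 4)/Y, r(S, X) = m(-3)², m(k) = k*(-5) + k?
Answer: 423/2 ≈ 211.50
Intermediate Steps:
m(k) = -4*k (m(k) = -5*k + k = -4*k)
r(S, X) = 144 (r(S, X) = (-4*(-3))² = 12² = 144)
E(Y) = 150/Y (E(Y) = 6/Y + 144/Y = 150/Y)
(E(-4) + 14)*(-9) = (150/(-4) + 14)*(-9) = (150*(-¼) + 14)*(-9) = (-75/2 + 14)*(-9) = -47/2*(-9) = 423/2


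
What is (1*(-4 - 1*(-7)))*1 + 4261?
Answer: 4264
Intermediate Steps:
(1*(-4 - 1*(-7)))*1 + 4261 = (1*(-4 + 7))*1 + 4261 = (1*3)*1 + 4261 = 3*1 + 4261 = 3 + 4261 = 4264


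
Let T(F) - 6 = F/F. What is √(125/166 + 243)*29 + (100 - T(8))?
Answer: 93 + 29*√6716858/166 ≈ 545.77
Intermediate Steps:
T(F) = 7 (T(F) = 6 + F/F = 6 + 1 = 7)
√(125/166 + 243)*29 + (100 - T(8)) = √(125/166 + 243)*29 + (100 - 1*7) = √(125*(1/166) + 243)*29 + (100 - 7) = √(125/166 + 243)*29 + 93 = √(40463/166)*29 + 93 = (√6716858/166)*29 + 93 = 29*√6716858/166 + 93 = 93 + 29*√6716858/166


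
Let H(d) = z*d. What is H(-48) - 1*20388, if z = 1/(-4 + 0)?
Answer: -20376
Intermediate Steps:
z = -1/4 (z = 1/(-4) = -1/4 ≈ -0.25000)
H(d) = -d/4
H(-48) - 1*20388 = -1/4*(-48) - 1*20388 = 12 - 20388 = -20376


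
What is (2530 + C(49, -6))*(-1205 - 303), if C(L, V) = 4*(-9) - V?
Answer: -3770000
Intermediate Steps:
C(L, V) = -36 - V
(2530 + C(49, -6))*(-1205 - 303) = (2530 + (-36 - 1*(-6)))*(-1205 - 303) = (2530 + (-36 + 6))*(-1508) = (2530 - 30)*(-1508) = 2500*(-1508) = -3770000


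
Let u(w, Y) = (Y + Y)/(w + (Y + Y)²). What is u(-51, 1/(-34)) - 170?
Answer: -2505443/14738 ≈ -170.00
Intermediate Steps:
u(w, Y) = 2*Y/(w + 4*Y²) (u(w, Y) = (2*Y)/(w + (2*Y)²) = (2*Y)/(w + 4*Y²) = 2*Y/(w + 4*Y²))
u(-51, 1/(-34)) - 170 = 2/(-34*(-51 + 4*(1/(-34))²)) - 170 = 2*(-1/34)/(-51 + 4*(-1/34)²) - 170 = 2*(-1/34)/(-51 + 4*(1/1156)) - 170 = 2*(-1/34)/(-51 + 1/289) - 170 = 2*(-1/34)/(-14738/289) - 170 = 2*(-1/34)*(-289/14738) - 170 = 17/14738 - 170 = -2505443/14738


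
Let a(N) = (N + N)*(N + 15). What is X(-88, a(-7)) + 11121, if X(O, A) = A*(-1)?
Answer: 11233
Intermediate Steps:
a(N) = 2*N*(15 + N) (a(N) = (2*N)*(15 + N) = 2*N*(15 + N))
X(O, A) = -A
X(-88, a(-7)) + 11121 = -2*(-7)*(15 - 7) + 11121 = -2*(-7)*8 + 11121 = -1*(-112) + 11121 = 112 + 11121 = 11233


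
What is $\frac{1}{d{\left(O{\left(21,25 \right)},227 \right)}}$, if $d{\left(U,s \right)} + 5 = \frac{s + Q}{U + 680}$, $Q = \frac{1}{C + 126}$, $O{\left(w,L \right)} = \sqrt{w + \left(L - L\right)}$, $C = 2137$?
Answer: $- \frac{11049099819575}{51556862914279} + \frac{1162507626 \sqrt{21}}{51556862914279} \approx -0.21421$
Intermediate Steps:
$O{\left(w,L \right)} = \sqrt{w}$ ($O{\left(w,L \right)} = \sqrt{w + 0} = \sqrt{w}$)
$Q = \frac{1}{2263}$ ($Q = \frac{1}{2137 + 126} = \frac{1}{2263} \approx 0.00044189$)
$d{\left(U,s \right)} = -5 + \frac{\frac{1}{2263} + s}{680 + U}$ ($d{\left(U,s \right)} = -5 + \frac{s + \frac{1}{2263}}{U + 680} = -5 + \frac{\frac{1}{2263} + s}{680 + U}$)
$\frac{1}{d{\left(O{\left(21,25 \right)},227 \right)}} = \frac{1}{\frac{1}{680 + \sqrt{21}} \left(- \frac{7694199}{2263} + 227 - 5 \sqrt{21}\right)} = \frac{1}{\frac{1}{680 + \sqrt{21}} \left(- \frac{7180498}{2263} - 5 \sqrt{21}\right)} = \frac{680 + \sqrt{21}}{- \frac{7180498}{2263} - 5 \sqrt{21}}$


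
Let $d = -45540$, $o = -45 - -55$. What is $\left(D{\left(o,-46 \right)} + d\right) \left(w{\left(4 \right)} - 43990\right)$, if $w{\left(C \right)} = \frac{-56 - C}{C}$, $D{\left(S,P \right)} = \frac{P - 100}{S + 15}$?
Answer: $\frac{10021223446}{5} \approx 2.0042 \cdot 10^{9}$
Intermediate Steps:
$o = 10$ ($o = -45 + 55 = 10$)
$D{\left(S,P \right)} = \frac{-100 + P}{15 + S}$
$w{\left(C \right)} = \frac{-56 - C}{C}$
$\left(D{\left(o,-46 \right)} + d\right) \left(w{\left(4 \right)} - 43990\right) = \left(\frac{-100 - 46}{15 + 10} - 45540\right) \left(\frac{-56 - 4}{4} - 43990\right) = \left(\frac{1}{25} \left(-146\right) - 45540\right) \left(\frac{-56 - 4}{4} - 43990\right) = \left(\frac{1}{25} \left(-146\right) - 45540\right) \left(\frac{1}{4} \left(-60\right) - 43990\right) = \left(- \frac{146}{25} - 45540\right) \left(-15 - 43990\right) = \left(- \frac{1138646}{25}\right) \left(-44005\right) = \frac{10021223446}{5}$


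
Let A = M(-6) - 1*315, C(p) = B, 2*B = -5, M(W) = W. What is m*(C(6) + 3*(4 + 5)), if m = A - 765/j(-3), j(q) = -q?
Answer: -14112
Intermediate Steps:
B = -5/2 (B = (½)*(-5) = -5/2 ≈ -2.5000)
C(p) = -5/2
A = -321 (A = -6 - 1*315 = -6 - 315 = -321)
m = -576 (m = -321 - 765/((-1*(-3))) = -321 - 765/3 = -321 - 765*⅓ = -321 - 255 = -576)
m*(C(6) + 3*(4 + 5)) = -576*(-5/2 + 3*(4 + 5)) = -576*(-5/2 + 3*9) = -576*(-5/2 + 27) = -576*49/2 = -14112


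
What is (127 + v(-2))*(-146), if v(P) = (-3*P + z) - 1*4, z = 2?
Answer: -19126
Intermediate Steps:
v(P) = -2 - 3*P (v(P) = (-3*P + 2) - 1*4 = (2 - 3*P) - 4 = -2 - 3*P)
(127 + v(-2))*(-146) = (127 + (-2 - 3*(-2)))*(-146) = (127 + (-2 + 6))*(-146) = (127 + 4)*(-146) = 131*(-146) = -19126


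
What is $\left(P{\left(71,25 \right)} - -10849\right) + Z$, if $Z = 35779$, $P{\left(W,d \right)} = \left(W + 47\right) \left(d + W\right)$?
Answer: $57956$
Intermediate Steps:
$P{\left(W,d \right)} = \left(47 + W\right) \left(W + d\right)$
$\left(P{\left(71,25 \right)} - -10849\right) + Z = \left(\left(71^{2} + 47 \cdot 71 + 47 \cdot 25 + 71 \cdot 25\right) - -10849\right) + 35779 = \left(\left(5041 + 3337 + 1175 + 1775\right) + 10849\right) + 35779 = \left(11328 + 10849\right) + 35779 = 22177 + 35779 = 57956$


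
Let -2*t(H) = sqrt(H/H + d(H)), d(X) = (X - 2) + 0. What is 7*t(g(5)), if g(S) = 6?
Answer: -7*sqrt(5)/2 ≈ -7.8262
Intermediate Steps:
d(X) = -2 + X (d(X) = (-2 + X) + 0 = -2 + X)
t(H) = -sqrt(-1 + H)/2 (t(H) = -sqrt(H/H + (-2 + H))/2 = -sqrt(1 + (-2 + H))/2 = -sqrt(-1 + H)/2)
7*t(g(5)) = 7*(-sqrt(-1 + 6)/2) = 7*(-sqrt(5)/2) = -7*sqrt(5)/2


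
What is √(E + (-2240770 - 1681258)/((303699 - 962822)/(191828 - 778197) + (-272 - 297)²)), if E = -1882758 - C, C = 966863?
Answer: 2*I*√1604734022195287280716583202/47461018233 ≈ 1688.1*I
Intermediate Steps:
E = -2849621 (E = -1882758 - 1*966863 = -1882758 - 966863 = -2849621)
√(E + (-2240770 - 1681258)/((303699 - 962822)/(191828 - 778197) + (-272 - 297)²)) = √(-2849621 + (-2240770 - 1681258)/((303699 - 962822)/(191828 - 778197) + (-272 - 297)²)) = √(-2849621 - 3922028/(-659123/(-586369) + (-569)²)) = √(-2849621 - 3922028/(-659123*(-1/586369) + 323761)) = √(-2849621 - 3922028/(659123/586369 + 323761)) = √(-2849621 - 3922028/189844072932/586369) = √(-2849621 - 3922028*586369/189844072932) = √(-2849621 - 574938909083/47461018233) = √(-135246489177048776/47461018233) = 2*I*√1604734022195287280716583202/47461018233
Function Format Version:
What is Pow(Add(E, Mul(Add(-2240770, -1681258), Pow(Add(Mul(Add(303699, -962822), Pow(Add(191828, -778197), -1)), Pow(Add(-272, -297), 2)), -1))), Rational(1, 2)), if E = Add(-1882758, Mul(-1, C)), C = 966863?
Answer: Mul(Rational(2, 47461018233), I, Pow(1604734022195287280716583202, Rational(1, 2))) ≈ Mul(1688.1, I)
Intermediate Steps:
E = -2849621 (E = Add(-1882758, Mul(-1, 966863)) = Add(-1882758, -966863) = -2849621)
Pow(Add(E, Mul(Add(-2240770, -1681258), Pow(Add(Mul(Add(303699, -962822), Pow(Add(191828, -778197), -1)), Pow(Add(-272, -297), 2)), -1))), Rational(1, 2)) = Pow(Add(-2849621, Mul(Add(-2240770, -1681258), Pow(Add(Mul(Add(303699, -962822), Pow(Add(191828, -778197), -1)), Pow(Add(-272, -297), 2)), -1))), Rational(1, 2)) = Pow(Add(-2849621, Mul(-3922028, Pow(Add(Mul(-659123, Pow(-586369, -1)), Pow(-569, 2)), -1))), Rational(1, 2)) = Pow(Add(-2849621, Mul(-3922028, Pow(Add(Mul(-659123, Rational(-1, 586369)), 323761), -1))), Rational(1, 2)) = Pow(Add(-2849621, Mul(-3922028, Pow(Add(Rational(659123, 586369), 323761), -1))), Rational(1, 2)) = Pow(Add(-2849621, Mul(-3922028, Pow(Rational(189844072932, 586369), -1))), Rational(1, 2)) = Pow(Add(-2849621, Mul(-3922028, Rational(586369, 189844072932))), Rational(1, 2)) = Pow(Add(-2849621, Rational(-574938909083, 47461018233)), Rational(1, 2)) = Pow(Rational(-135246489177048776, 47461018233), Rational(1, 2)) = Mul(Rational(2, 47461018233), I, Pow(1604734022195287280716583202, Rational(1, 2)))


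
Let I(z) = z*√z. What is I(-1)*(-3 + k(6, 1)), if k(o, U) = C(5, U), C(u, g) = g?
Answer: 2*I ≈ 2.0*I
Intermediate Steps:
k(o, U) = U
I(z) = z^(3/2)
I(-1)*(-3 + k(6, 1)) = (-1)^(3/2)*(-3 + 1) = -I*(-2) = 2*I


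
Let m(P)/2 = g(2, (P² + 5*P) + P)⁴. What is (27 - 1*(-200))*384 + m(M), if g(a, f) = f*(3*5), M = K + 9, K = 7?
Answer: 1554410373207168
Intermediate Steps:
M = 16 (M = 7 + 9 = 16)
g(a, f) = 15*f (g(a, f) = f*15 = 15*f)
m(P) = 2*(15*P² + 90*P)⁴ (m(P) = 2*(15*((P² + 5*P) + P))⁴ = 2*(15*(P² + 6*P))⁴ = 2*(15*P² + 90*P)⁴)
(27 - 1*(-200))*384 + m(M) = (27 - 1*(-200))*384 + 101250*16⁴*(6 + 16)⁴ = (27 + 200)*384 + 101250*65536*22⁴ = 227*384 + 101250*65536*234256 = 87168 + 1554410373120000 = 1554410373207168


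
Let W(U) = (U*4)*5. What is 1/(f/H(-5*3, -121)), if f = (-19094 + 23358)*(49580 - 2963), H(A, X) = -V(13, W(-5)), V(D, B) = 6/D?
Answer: -1/430678924 ≈ -2.3219e-9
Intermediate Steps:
W(U) = 20*U (W(U) = (4*U)*5 = 20*U)
H(A, X) = -6/13
f = 198774888 (f = 4264*46617 = 198774888)
1/(f/H(-5*3, -121)) = 1/(198774888/(-6/13)) = 1/(198774888*(-13/6)) = 1/(-430678924) = -1/430678924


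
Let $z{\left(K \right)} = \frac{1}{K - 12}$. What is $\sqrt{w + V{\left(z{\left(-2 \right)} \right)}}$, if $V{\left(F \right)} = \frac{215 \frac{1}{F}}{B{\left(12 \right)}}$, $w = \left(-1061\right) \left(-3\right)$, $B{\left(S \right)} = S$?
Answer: $\frac{\sqrt{105558}}{6} \approx 54.149$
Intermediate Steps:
$w = 3183$
$z{\left(K \right)} = \frac{1}{-12 + K}$
$V{\left(F \right)} = \frac{215}{12 F}$ ($V{\left(F \right)} = \frac{215 \frac{1}{F}}{12} = \frac{215}{F} \frac{1}{12} = \frac{215}{12 F}$)
$\sqrt{w + V{\left(z{\left(-2 \right)} \right)}} = \sqrt{3183 + \frac{215}{12 \frac{1}{-12 - 2}}} = \sqrt{3183 + \frac{215}{12 \frac{1}{-14}}} = \sqrt{3183 + \frac{215}{12 \left(- \frac{1}{14}\right)}} = \sqrt{3183 + \frac{215}{12} \left(-14\right)} = \sqrt{3183 - \frac{1505}{6}} = \sqrt{\frac{17593}{6}} = \frac{\sqrt{105558}}{6}$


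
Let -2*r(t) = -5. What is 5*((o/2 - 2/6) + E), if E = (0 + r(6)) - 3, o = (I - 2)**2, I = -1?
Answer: 55/3 ≈ 18.333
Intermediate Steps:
r(t) = 5/2 (r(t) = -1/2*(-5) = 5/2)
o = 9 (o = (-1 - 2)**2 = (-3)**2 = 9)
E = -1/2 (E = (0 + 5/2) - 3 = 5/2 - 3 = -1/2 ≈ -0.50000)
5*((o/2 - 2/6) + E) = 5*((9/2 - 2/6) - 1/2) = 5*((9*(1/2) - 2*1/6) - 1/2) = 5*((9/2 - 1/3) - 1/2) = 5*(25/6 - 1/2) = 5*(11/3) = 55/3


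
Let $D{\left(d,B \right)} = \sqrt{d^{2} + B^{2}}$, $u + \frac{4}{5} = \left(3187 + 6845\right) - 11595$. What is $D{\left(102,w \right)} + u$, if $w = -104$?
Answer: $- \frac{7819}{5} + 2 \sqrt{5305} \approx -1418.1$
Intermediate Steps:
$u = - \frac{7819}{5}$ ($u = - \frac{4}{5} + \left(\left(3187 + 6845\right) - 11595\right) = - \frac{4}{5} + \left(10032 - 11595\right) = - \frac{4}{5} - 1563 = - \frac{7819}{5} \approx -1563.8$)
$D{\left(d,B \right)} = \sqrt{B^{2} + d^{2}}$
$D{\left(102,w \right)} + u = \sqrt{\left(-104\right)^{2} + 102^{2}} - \frac{7819}{5} = \sqrt{10816 + 10404} - \frac{7819}{5} = \sqrt{21220} - \frac{7819}{5} = 2 \sqrt{5305} - \frac{7819}{5} = - \frac{7819}{5} + 2 \sqrt{5305}$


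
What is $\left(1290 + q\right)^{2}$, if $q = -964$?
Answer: $106276$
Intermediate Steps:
$\left(1290 + q\right)^{2} = \left(1290 - 964\right)^{2} = 326^{2} = 106276$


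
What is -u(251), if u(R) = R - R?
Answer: 0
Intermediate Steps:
u(R) = 0
-u(251) = -1*0 = 0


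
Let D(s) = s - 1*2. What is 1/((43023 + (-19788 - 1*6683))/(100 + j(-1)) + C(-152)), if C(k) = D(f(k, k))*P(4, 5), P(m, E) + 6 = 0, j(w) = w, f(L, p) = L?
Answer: 99/108028 ≈ 0.00091643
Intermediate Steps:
D(s) = -2 + s (D(s) = s - 2 = -2 + s)
P(m, E) = -6 (P(m, E) = -6 + 0 = -6)
C(k) = 12 - 6*k (C(k) = (-2 + k)*(-6) = 12 - 6*k)
1/((43023 + (-19788 - 1*6683))/(100 + j(-1)) + C(-152)) = 1/((43023 + (-19788 - 1*6683))/(100 - 1) + (12 - 6*(-152))) = 1/((43023 + (-19788 - 6683))/99 + (12 + 912)) = 1/((43023 - 26471)*(1/99) + 924) = 1/(16552*(1/99) + 924) = 1/(16552/99 + 924) = 1/(108028/99) = 99/108028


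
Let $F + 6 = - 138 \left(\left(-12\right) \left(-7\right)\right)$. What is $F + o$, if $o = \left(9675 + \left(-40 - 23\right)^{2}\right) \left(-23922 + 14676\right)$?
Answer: $-126164022$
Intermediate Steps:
$o = -126152424$ ($o = \left(9675 + \left(-63\right)^{2}\right) \left(-9246\right) = \left(9675 + 3969\right) \left(-9246\right) = 13644 \left(-9246\right) = -126152424$)
$F = -11598$ ($F = -6 - 138 \left(\left(-12\right) \left(-7\right)\right) = -6 - 11592 = -11598$)
$F + o = -11598 - 126152424 = -126164022$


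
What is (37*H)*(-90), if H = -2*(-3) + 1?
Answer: -23310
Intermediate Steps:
H = 7 (H = 6 + 1 = 7)
(37*H)*(-90) = (37*7)*(-90) = 259*(-90) = -23310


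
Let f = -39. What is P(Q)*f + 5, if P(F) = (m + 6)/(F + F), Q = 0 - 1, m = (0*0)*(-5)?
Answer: 122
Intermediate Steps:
m = 0 (m = 0*(-5) = 0)
Q = -1
P(F) = 3/F (P(F) = (0 + 6)/(F + F) = 6/((2*F)) = 6*(1/(2*F)) = 3/F)
P(Q)*f + 5 = (3/(-1))*(-39) + 5 = (3*(-1))*(-39) + 5 = -3*(-39) + 5 = 117 + 5 = 122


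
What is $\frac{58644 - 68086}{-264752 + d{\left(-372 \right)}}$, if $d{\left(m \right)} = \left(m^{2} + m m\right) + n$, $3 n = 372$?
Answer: $- \frac{4721}{6070} \approx -0.77776$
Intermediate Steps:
$n = 124$ ($n = \frac{1}{3} \cdot 372 = 124$)
$d{\left(m \right)} = 124 + 2 m^{2}$ ($d{\left(m \right)} = \left(m^{2} + m m\right) + 124 = \left(m^{2} + m^{2}\right) + 124 = 2 m^{2} + 124 = 124 + 2 m^{2}$)
$\frac{58644 - 68086}{-264752 + d{\left(-372 \right)}} = \frac{58644 - 68086}{-264752 + \left(124 + 2 \left(-372\right)^{2}\right)} = - \frac{9442}{-264752 + \left(124 + 2 \cdot 138384\right)} = - \frac{9442}{-264752 + \left(124 + 276768\right)} = - \frac{9442}{-264752 + 276892} = - \frac{9442}{12140} = \left(-9442\right) \frac{1}{12140} = - \frac{4721}{6070}$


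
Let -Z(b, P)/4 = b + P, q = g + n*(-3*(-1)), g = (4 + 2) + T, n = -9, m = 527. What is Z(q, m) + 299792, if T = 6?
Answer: 297744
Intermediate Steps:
g = 12 (g = (4 + 2) + 6 = 6 + 6 = 12)
q = -15 (q = 12 - (-27)*(-1) = 12 - 9*3 = 12 - 27 = -15)
Z(b, P) = -4*P - 4*b (Z(b, P) = -4*(b + P) = -4*(P + b) = -4*P - 4*b)
Z(q, m) + 299792 = (-4*527 - 4*(-15)) + 299792 = (-2108 + 60) + 299792 = -2048 + 299792 = 297744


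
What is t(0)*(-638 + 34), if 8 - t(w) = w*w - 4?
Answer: -7248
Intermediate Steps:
t(w) = 12 - w² (t(w) = 8 - (w*w - 4) = 8 - (w² - 4) = 8 - (-4 + w²) = 8 + (4 - w²) = 12 - w²)
t(0)*(-638 + 34) = (12 - 1*0²)*(-638 + 34) = (12 - 1*0)*(-604) = (12 + 0)*(-604) = 12*(-604) = -7248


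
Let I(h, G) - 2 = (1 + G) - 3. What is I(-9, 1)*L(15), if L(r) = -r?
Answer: -15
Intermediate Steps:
I(h, G) = G (I(h, G) = 2 + ((1 + G) - 3) = 2 + (-2 + G) = G)
I(-9, 1)*L(15) = 1*(-1*15) = 1*(-15) = -15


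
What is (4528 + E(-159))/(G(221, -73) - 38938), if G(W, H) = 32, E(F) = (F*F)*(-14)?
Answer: 174703/19453 ≈ 8.9808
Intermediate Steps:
E(F) = -14*F**2 (E(F) = F**2*(-14) = -14*F**2)
(4528 + E(-159))/(G(221, -73) - 38938) = (4528 - 14*(-159)**2)/(32 - 38938) = (4528 - 14*25281)/(-38906) = (4528 - 353934)*(-1/38906) = -349406*(-1/38906) = 174703/19453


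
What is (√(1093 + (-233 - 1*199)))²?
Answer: 661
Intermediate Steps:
(√(1093 + (-233 - 1*199)))² = (√(1093 + (-233 - 199)))² = (√(1093 - 432))² = (√661)² = 661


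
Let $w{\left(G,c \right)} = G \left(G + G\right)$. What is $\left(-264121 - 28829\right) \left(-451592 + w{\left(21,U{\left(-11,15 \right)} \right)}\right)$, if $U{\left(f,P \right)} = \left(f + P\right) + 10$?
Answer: $132035494500$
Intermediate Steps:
$U{\left(f,P \right)} = 10 + P + f$ ($U{\left(f,P \right)} = \left(P + f\right) + 10 = 10 + P + f$)
$w{\left(G,c \right)} = 2 G^{2}$ ($w{\left(G,c \right)} = G 2 G = 2 G^{2}$)
$\left(-264121 - 28829\right) \left(-451592 + w{\left(21,U{\left(-11,15 \right)} \right)}\right) = \left(-264121 - 28829\right) \left(-451592 + 2 \cdot 21^{2}\right) = - 292950 \left(-451592 + 2 \cdot 441\right) = - 292950 \left(-451592 + 882\right) = \left(-292950\right) \left(-450710\right) = 132035494500$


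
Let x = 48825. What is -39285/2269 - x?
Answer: -110823210/2269 ≈ -48842.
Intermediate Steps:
-39285/2269 - x = -39285/2269 - 1*48825 = -39285*1/2269 - 48825 = -39285/2269 - 48825 = -110823210/2269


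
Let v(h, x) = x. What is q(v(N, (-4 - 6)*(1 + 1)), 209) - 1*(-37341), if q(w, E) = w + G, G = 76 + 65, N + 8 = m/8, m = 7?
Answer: 37462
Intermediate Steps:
N = -57/8 (N = -8 + 7/8 = -57/8 ≈ -7.1250)
G = 141
q(w, E) = 141 + w (q(w, E) = w + 141 = 141 + w)
q(v(N, (-4 - 6)*(1 + 1)), 209) - 1*(-37341) = (141 + (-4 - 6)*(1 + 1)) - 1*(-37341) = (141 - 10*2) + 37341 = (141 - 20) + 37341 = 121 + 37341 = 37462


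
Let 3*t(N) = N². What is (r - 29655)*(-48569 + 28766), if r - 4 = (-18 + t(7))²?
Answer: 1761371234/3 ≈ 5.8712e+8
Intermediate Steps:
t(N) = N²/3
r = 61/9 (r = 4 + (-18 + (⅓)*7²)² = 4 + (-18 + (⅓)*49)² = 4 + (-18 + 49/3)² = 4 + (-5/3)² = 4 + 25/9 = 61/9 ≈ 6.7778)
(r - 29655)*(-48569 + 28766) = (61/9 - 29655)*(-48569 + 28766) = -266834/9*(-19803) = 1761371234/3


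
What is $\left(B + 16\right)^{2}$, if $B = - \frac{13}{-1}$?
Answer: $841$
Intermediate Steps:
$B = 13$ ($B = \left(-13\right) \left(-1\right) = 13$)
$\left(B + 16\right)^{2} = \left(13 + 16\right)^{2} = 29^{2} = 841$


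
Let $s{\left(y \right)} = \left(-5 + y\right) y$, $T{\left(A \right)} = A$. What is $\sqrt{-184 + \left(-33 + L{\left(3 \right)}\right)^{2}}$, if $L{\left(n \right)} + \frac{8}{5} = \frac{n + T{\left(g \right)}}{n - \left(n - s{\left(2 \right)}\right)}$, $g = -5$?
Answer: $\frac{2 \sqrt{55699}}{15} \approx 31.468$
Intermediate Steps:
$s{\left(y \right)} = y \left(-5 + y\right)$
$L{\left(n \right)} = - \frac{23}{30} - \frac{n}{6}$ ($L{\left(n \right)} = - \frac{8}{5} + \frac{n - 5}{n - \left(n - 2 \left(-5 + 2\right)\right)} = - \frac{8}{5} + \frac{-5 + n}{n - \left(6 + n\right)} = - \frac{8}{5} + \frac{-5 + n}{-6} = - \frac{8}{5} + \left(-5 + n\right) \left(- \frac{1}{6}\right) = - \frac{8}{5} - \left(- \frac{5}{6} + \frac{n}{6}\right) = - \frac{23}{30} - \frac{n}{6}$)
$\sqrt{-184 + \left(-33 + L{\left(3 \right)}\right)^{2}} = \sqrt{-184 + \left(-33 - \frac{19}{15}\right)^{2}} = \sqrt{-184 + \left(- \frac{514}{15}\right)^{2}} = \sqrt{-184 + \frac{264196}{225}} = \sqrt{\frac{222796}{225}} = \frac{2 \sqrt{55699}}{15}$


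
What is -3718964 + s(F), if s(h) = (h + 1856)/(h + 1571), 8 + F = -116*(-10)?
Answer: -10126735964/2723 ≈ -3.7190e+6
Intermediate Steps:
F = 1152 (F = -8 - 116*(-10) = -8 + 1160 = 1152)
s(h) = (1856 + h)/(1571 + h)
-3718964 + s(F) = -3718964 + (1856 + 1152)/(1571 + 1152) = -3718964 + 3008/2723 = -10126735964/2723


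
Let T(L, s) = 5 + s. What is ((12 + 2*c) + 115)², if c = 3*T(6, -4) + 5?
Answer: 20449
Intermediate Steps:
c = 8 (c = 3*(5 - 4) + 5 = 3*1 + 5 = 3 + 5 = 8)
((12 + 2*c) + 115)² = ((12 + 2*8) + 115)² = ((12 + 16) + 115)² = (28 + 115)² = 143² = 20449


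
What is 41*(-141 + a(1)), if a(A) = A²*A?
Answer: -5740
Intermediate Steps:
a(A) = A³
41*(-141 + a(1)) = 41*(-141 + 1³) = 41*(-141 + 1) = 41*(-140) = -5740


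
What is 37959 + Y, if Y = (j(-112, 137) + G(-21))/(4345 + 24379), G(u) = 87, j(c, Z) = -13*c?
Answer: 1090335859/28724 ≈ 37959.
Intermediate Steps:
Y = 1543/28724 (Y = (-13*(-112) + 87)/(4345 + 24379) = (1456 + 87)/28724 = 1543*(1/28724) = 1543/28724 ≈ 0.053718)
37959 + Y = 37959 + 1543/28724 = 1090335859/28724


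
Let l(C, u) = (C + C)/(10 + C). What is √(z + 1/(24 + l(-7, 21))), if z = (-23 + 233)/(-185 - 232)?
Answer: I*√29369866/8062 ≈ 0.67221*I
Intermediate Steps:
l(C, u) = 2*C/(10 + C) (l(C, u) = (2*C)/(10 + C) = 2*C/(10 + C))
z = -70/139 (z = 210/(-417) = 210*(-1/417) = -70/139 ≈ -0.50360)
√(z + 1/(24 + l(-7, 21))) = √(-70/139 + 1/(24 + 2*(-7)/(10 - 7))) = √(-70/139 + 1/(24 + 2*(-7)/3)) = √(-70/139 + 1/(24 + 2*(-7)*(⅓))) = √(-70/139 + 1/(24 - 14/3)) = √(-70/139 + 1/(58/3)) = √(-70/139 + 3/58) = √(-3643/8062) = I*√29369866/8062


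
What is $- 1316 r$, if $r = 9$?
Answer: $-11844$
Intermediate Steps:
$- 1316 r = \left(-1316\right) 9 = -11844$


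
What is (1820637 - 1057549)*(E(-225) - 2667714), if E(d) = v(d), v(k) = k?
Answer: -2035872235632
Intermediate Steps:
E(d) = d
(1820637 - 1057549)*(E(-225) - 2667714) = (1820637 - 1057549)*(-225 - 2667714) = 763088*(-2667939) = -2035872235632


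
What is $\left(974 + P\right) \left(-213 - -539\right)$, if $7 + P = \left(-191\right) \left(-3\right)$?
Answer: $502040$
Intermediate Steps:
$P = 566$ ($P = -7 - -573 = -7 + 573 = 566$)
$\left(974 + P\right) \left(-213 - -539\right) = \left(974 + 566\right) \left(-213 - -539\right) = 1540 \left(-213 + 539\right) = 1540 \cdot 326 = 502040$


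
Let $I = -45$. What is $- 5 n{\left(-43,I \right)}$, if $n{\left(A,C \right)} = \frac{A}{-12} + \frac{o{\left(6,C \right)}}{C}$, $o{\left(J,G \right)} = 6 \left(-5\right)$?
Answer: $- \frac{85}{4} \approx -21.25$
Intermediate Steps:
$o{\left(J,G \right)} = -30$
$n{\left(A,C \right)} = - \frac{30}{C} - \frac{A}{12}$ ($n{\left(A,C \right)} = \frac{A}{-12} - \frac{30}{C} = A \left(- \frac{1}{12}\right) - \frac{30}{C} = - \frac{A}{12} - \frac{30}{C} = - \frac{30}{C} - \frac{A}{12}$)
$- 5 n{\left(-43,I \right)} = - 5 \left(- \frac{30}{-45} - - \frac{43}{12}\right) = - 5 \left(\left(-30\right) \left(- \frac{1}{45}\right) + \frac{43}{12}\right) = - 5 \left(\frac{2}{3} + \frac{43}{12}\right) = \left(-5\right) \frac{17}{4} = - \frac{85}{4}$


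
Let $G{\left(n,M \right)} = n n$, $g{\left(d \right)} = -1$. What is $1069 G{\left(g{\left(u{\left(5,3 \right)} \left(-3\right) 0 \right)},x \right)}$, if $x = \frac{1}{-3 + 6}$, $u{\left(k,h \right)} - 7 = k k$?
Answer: $1069$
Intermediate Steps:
$u{\left(k,h \right)} = 7 + k^{2}$ ($u{\left(k,h \right)} = 7 + k k = 7 + k^{2}$)
$x = \frac{1}{3} \approx 0.33333$
$G{\left(n,M \right)} = n^{2}$
$1069 G{\left(g{\left(u{\left(5,3 \right)} \left(-3\right) 0 \right)},x \right)} = 1069 \left(-1\right)^{2} = 1069 \cdot 1 = 1069$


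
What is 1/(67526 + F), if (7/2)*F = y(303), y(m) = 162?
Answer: 7/473006 ≈ 1.4799e-5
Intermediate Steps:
F = 324/7 (F = (2/7)*162 = 324/7 ≈ 46.286)
1/(67526 + F) = 1/(67526 + 324/7) = 1/(473006/7) = 7/473006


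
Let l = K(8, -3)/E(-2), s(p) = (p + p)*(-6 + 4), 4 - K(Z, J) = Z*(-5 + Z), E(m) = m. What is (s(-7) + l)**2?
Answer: 1444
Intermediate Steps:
K(Z, J) = 4 - Z*(-5 + Z)
s(p) = -4*p (s(p) = (2*p)*(-2) = -4*p)
l = 10 (l = (4 - 1*8**2 + 5*8)/(-2) = (4 - 1*64 + 40)*(-1/2) = (4 - 64 + 40)*(-1/2) = -20*(-1/2) = 10)
(s(-7) + l)**2 = (-4*(-7) + 10)**2 = (28 + 10)**2 = 38**2 = 1444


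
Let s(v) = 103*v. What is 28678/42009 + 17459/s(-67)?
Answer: -7992959/4326927 ≈ -1.8473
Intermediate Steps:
28678/42009 + 17459/s(-67) = 28678/42009 + 17459/((103*(-67))) = 28678*(1/42009) + 17459/(-6901) = 28678/42009 + 17459*(-1/6901) = 28678/42009 - 17459/6901 = -7992959/4326927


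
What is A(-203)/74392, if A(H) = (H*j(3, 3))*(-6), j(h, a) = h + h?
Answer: 1827/18598 ≈ 0.098236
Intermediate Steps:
j(h, a) = 2*h
A(H) = -36*H (A(H) = (H*(2*3))*(-6) = (H*6)*(-6) = (6*H)*(-6) = -36*H)
A(-203)/74392 = -36*(-203)/74392 = 7308*(1/74392) = 1827/18598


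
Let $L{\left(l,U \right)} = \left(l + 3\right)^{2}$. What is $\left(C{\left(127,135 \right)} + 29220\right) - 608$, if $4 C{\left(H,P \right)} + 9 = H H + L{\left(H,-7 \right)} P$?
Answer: $603017$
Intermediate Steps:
$L{\left(l,U \right)} = \left(3 + l\right)^{2}$
$C{\left(H,P \right)} = - \frac{9}{4} + \frac{H^{2}}{4} + \frac{P \left(3 + H\right)^{2}}{4}$ ($C{\left(H,P \right)} = - \frac{9}{4} + \frac{H H + \left(3 + H\right)^{2} P}{4} = - \frac{9}{4} + \frac{H^{2} + P \left(3 + H\right)^{2}}{4} = - \frac{9}{4} + \left(\frac{H^{2}}{4} + \frac{P \left(3 + H\right)^{2}}{4}\right) = - \frac{9}{4} + \frac{H^{2}}{4} + \frac{P \left(3 + H\right)^{2}}{4}$)
$\left(C{\left(127,135 \right)} + 29220\right) - 608 = \left(\left(- \frac{9}{4} + \frac{127^{2}}{4} + \frac{1}{4} \cdot 135 \left(3 + 127\right)^{2}\right) + 29220\right) - 608 = \left(\left(- \frac{9}{4} + \frac{1}{4} \cdot 16129 + \frac{1}{4} \cdot 135 \cdot 130^{2}\right) + 29220\right) - 608 = \left(\left(- \frac{9}{4} + \frac{16129}{4} + \frac{1}{4} \cdot 135 \cdot 16900\right) + 29220\right) - 608 = \left(\left(- \frac{9}{4} + \frac{16129}{4} + 570375\right) + 29220\right) - 608 = \left(574405 + 29220\right) - 608 = 603625 - 608 = 603017$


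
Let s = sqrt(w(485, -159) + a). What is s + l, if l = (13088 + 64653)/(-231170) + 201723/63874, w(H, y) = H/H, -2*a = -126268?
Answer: 10416669319/3691438145 + 3*sqrt(7015) ≈ 254.09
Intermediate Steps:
a = 63134 (a = -1/2*(-126268) = 63134)
w(H, y) = 1
l = 10416669319/3691438145 (l = 77741*(-1/231170) + 201723*(1/63874) = -77741/231170 + 201723/63874 = 10416669319/3691438145 ≈ 2.8218)
s = 3*sqrt(7015) (s = sqrt(1 + 63134) = sqrt(63135) = 3*sqrt(7015) ≈ 251.27)
s + l = 3*sqrt(7015) + 10416669319/3691438145 = 10416669319/3691438145 + 3*sqrt(7015)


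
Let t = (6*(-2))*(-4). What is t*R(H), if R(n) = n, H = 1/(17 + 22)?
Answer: 16/13 ≈ 1.2308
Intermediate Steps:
H = 1/39 ≈ 0.025641
t = 48 (t = -12*(-4) = 48)
t*R(H) = 48*(1/39) = 16/13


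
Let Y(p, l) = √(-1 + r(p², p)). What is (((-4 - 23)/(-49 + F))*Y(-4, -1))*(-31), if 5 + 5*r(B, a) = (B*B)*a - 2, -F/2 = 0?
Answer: -1674*I*√1295/245 ≈ -245.88*I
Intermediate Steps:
F = 0 (F = -2*0 = 0)
r(B, a) = -7/5 + a*B²/5 (r(B, a) = -1 + ((B*B)*a - 2)/5 = -1 + (B²*a - 2)/5 = -1 + (a*B² - 2)/5 = -1 + (-2 + a*B²)/5 = -1 + (-⅖ + a*B²/5) = -7/5 + a*B²/5)
Y(p, l) = √(-12/5 + p⁵/5) (Y(p, l) = √(-1 + (-7/5 + p*(p²)²/5)) = √(-1 + (-7/5 + p*p⁴/5)) = √(-1 + (-7/5 + p⁵/5)) = √(-12/5 + p⁵/5))
(((-4 - 23)/(-49 + F))*Y(-4, -1))*(-31) = (((-4 - 23)/(-49 + 0))*(√(-60 + 5*(-4)⁵)/5))*(-31) = ((-27/(-49))*(√(-60 + 5*(-1024))/5))*(-31) = ((-27*(-1/49))*(√(-60 - 5120)/5))*(-31) = (27*(√(-5180)/5)/49)*(-31) = (27*((2*I*√1295)/5)/49)*(-31) = (27*(2*I*√1295/5)/49)*(-31) = (54*I*√1295/245)*(-31) = -1674*I*√1295/245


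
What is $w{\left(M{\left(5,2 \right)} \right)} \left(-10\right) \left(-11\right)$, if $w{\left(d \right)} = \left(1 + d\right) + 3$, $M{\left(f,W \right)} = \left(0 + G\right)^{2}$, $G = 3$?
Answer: $1430$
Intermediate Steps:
$M{\left(f,W \right)} = 9$ ($M{\left(f,W \right)} = \left(0 + 3\right)^{2} = 3^{2} = 9$)
$w{\left(d \right)} = 4 + d$
$w{\left(M{\left(5,2 \right)} \right)} \left(-10\right) \left(-11\right) = \left(4 + 9\right) \left(-10\right) \left(-11\right) = 13 \left(-10\right) \left(-11\right) = \left(-130\right) \left(-11\right) = 1430$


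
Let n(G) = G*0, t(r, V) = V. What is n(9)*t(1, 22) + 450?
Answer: 450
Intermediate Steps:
n(G) = 0
n(9)*t(1, 22) + 450 = 0*22 + 450 = 0 + 450 = 450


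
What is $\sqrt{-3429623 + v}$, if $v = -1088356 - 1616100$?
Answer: $i \sqrt{6134079} \approx 2476.7 i$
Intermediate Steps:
$v = -2704456$
$\sqrt{-3429623 + v} = \sqrt{-3429623 - 2704456} = \sqrt{-6134079} = i \sqrt{6134079}$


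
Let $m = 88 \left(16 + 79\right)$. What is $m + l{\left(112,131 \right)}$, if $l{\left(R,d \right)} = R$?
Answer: $8472$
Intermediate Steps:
$m = 8360$ ($m = 88 \cdot 95 = 8360$)
$m + l{\left(112,131 \right)} = 8360 + 112 = 8472$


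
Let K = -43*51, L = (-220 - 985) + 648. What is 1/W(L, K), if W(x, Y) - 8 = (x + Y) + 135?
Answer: -1/2607 ≈ -0.00038358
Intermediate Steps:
L = -557 (L = -1205 + 648 = -557)
K = -2193
W(x, Y) = 143 + Y + x (W(x, Y) = 8 + ((x + Y) + 135) = 8 + ((Y + x) + 135) = 8 + (135 + Y + x) = 143 + Y + x)
1/W(L, K) = 1/(143 - 2193 - 557) = 1/(-2607) = -1/2607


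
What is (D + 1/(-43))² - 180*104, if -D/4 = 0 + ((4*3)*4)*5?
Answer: 1669507681/1849 ≈ 9.0293e+5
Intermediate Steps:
D = -960 (D = -4*(0 + ((4*3)*4)*5) = -4*(0 + (12*4)*5) = -4*(0 + 48*5) = -4*(0 + 240) = -4*240 = -960)
(D + 1/(-43))² - 180*104 = (-960 + 1/(-43))² - 180*104 = (-960 - 1/43)² - 18720 = (-41281/43)² - 18720 = 1704120961/1849 - 18720 = 1669507681/1849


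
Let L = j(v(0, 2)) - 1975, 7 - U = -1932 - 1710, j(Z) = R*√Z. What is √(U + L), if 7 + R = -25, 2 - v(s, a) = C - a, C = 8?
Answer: √(1674 - 64*I) ≈ 40.922 - 0.782*I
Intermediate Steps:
v(s, a) = -6 + a (v(s, a) = 2 - (8 - a) = 2 + (-8 + a) = -6 + a)
R = -32 (R = -7 - 25 = -32)
j(Z) = -32*√Z
U = 3649 (U = 7 - (-1932 - 1710) = 7 - 1*(-3642) = 7 + 3642 = 3649)
L = -1975 - 64*I (L = -32*√(-6 + 2) - 1975 = -64*I - 1975 = -1975 - 64*I ≈ -1975.0 - 64.0*I)
√(U + L) = √(3649 + (-1975 - 64*I)) = √(1674 - 64*I)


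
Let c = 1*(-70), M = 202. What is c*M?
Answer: -14140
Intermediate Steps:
c = -70
c*M = -70*202 = -14140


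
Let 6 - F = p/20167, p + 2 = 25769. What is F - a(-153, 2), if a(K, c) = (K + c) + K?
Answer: 889429/2881 ≈ 308.72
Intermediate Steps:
p = 25767 (p = -2 + 25769 = 25767)
a(K, c) = c + 2*K
F = 13605/2881 (F = 6 - 25767/20167 = 6 - 1*3681/2881 = 6 - 3681/2881 = 13605/2881 ≈ 4.7223)
F - a(-153, 2) = 13605/2881 - (2 + 2*(-153)) = 13605/2881 - (2 - 306) = 13605/2881 - 1*(-304) = 13605/2881 + 304 = 889429/2881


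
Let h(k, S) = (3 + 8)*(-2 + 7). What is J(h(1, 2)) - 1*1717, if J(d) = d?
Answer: -1662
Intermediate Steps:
h(k, S) = 55 (h(k, S) = 11*5 = 55)
J(h(1, 2)) - 1*1717 = 55 - 1*1717 = 55 - 1717 = -1662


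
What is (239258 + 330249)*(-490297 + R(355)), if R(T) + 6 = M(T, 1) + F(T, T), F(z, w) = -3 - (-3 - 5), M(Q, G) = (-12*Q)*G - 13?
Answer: -281661646497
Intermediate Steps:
M(Q, G) = -13 - 12*G*Q (M(Q, G) = -12*G*Q - 13 = -13 - 12*G*Q)
F(z, w) = 5 (F(z, w) = -3 - 1*(-8) = -3 + 8 = 5)
R(T) = -14 - 12*T (R(T) = -6 + ((-13 - 12*1*T) + 5) = -6 + ((-13 - 12*T) + 5) = -6 + (-8 - 12*T) = -14 - 12*T)
(239258 + 330249)*(-490297 + R(355)) = (239258 + 330249)*(-490297 + (-14 - 12*355)) = 569507*(-490297 + (-14 - 4260)) = 569507*(-490297 - 4274) = 569507*(-494571) = -281661646497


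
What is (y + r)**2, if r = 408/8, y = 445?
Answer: 246016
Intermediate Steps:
r = 51 (r = 408*(1/8) = 51)
(y + r)**2 = (445 + 51)**2 = 496**2 = 246016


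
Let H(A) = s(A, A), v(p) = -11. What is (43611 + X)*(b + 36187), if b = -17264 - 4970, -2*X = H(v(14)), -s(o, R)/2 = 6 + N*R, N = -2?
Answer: 608894967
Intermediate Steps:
s(o, R) = -12 + 4*R (s(o, R) = -2*(6 - 2*R) = -12 + 4*R)
H(A) = -12 + 4*A
X = 28 (X = -(-12 + 4*(-11))/2 = -(-12 - 44)/2 = -½*(-56) = 28)
b = -22234
(43611 + X)*(b + 36187) = (43611 + 28)*(-22234 + 36187) = 43639*13953 = 608894967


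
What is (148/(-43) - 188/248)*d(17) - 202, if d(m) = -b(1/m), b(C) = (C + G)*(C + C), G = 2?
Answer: -77425979/385237 ≈ -200.98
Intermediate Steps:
b(C) = 2*C*(2 + C) (b(C) = (C + 2)*(C + C) = (2 + C)*(2*C) = 2*C*(2 + C))
d(m) = -2*(2 + 1/m)/m
(148/(-43) - 188/248)*d(17) - 202 = (148/(-43) - 188/248)*(2*(-1 - 2*17)/17²) - 202 = (148*(-1/43) - 188*1/248)*(2*(1/289)*(-1 - 34)) - 202 = (-148/43 - 47/62)*(2*(1/289)*(-35)) - 202 = -11197/2666*(-70/289) - 202 = 391895/385237 - 202 = -77425979/385237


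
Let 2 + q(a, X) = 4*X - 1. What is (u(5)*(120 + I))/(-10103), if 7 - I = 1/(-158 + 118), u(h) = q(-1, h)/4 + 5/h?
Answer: -106701/1616480 ≈ -0.066008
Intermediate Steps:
q(a, X) = -3 + 4*X (q(a, X) = -2 + (4*X - 1) = -2 + (-1 + 4*X) = -3 + 4*X)
u(h) = -¾ + h + 5/h (u(h) = (-3 + 4*h)/4 + 5/h = (-3 + 4*h)*(¼) + 5/h = (-¾ + h) + 5/h = -¾ + h + 5/h)
I = 281/40 (I = 7 - 1/(-158 + 118) = 7 - 1/(-40) = 7 - 1*(-1/40) = 7 + 1/40 = 281/40 ≈ 7.0250)
(u(5)*(120 + I))/(-10103) = ((-¾ + 5 + 5/5)*(120 + 281/40))/(-10103) = ((-¾ + 5 + 5*(⅕))*(5081/40))*(-1/10103) = ((-¾ + 5 + 1)*(5081/40))*(-1/10103) = ((21/4)*(5081/40))*(-1/10103) = (106701/160)*(-1/10103) = -106701/1616480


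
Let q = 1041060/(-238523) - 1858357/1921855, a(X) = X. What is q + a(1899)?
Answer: 868070144440324/458406620165 ≈ 1893.7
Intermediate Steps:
q = -2444027253011/458406620165 (q = 1041060*(-1/238523) - 1858357*1/1921855 = -1041060/238523 - 1858357/1921855 = -2444027253011/458406620165 ≈ -5.3316)
q + a(1899) = -2444027253011/458406620165 + 1899 = 868070144440324/458406620165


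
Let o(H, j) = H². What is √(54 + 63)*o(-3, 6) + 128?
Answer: 128 + 27*√13 ≈ 225.35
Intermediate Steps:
√(54 + 63)*o(-3, 6) + 128 = √(54 + 63)*(-3)² + 128 = √117*9 + 128 = (3*√13)*9 + 128 = 27*√13 + 128 = 128 + 27*√13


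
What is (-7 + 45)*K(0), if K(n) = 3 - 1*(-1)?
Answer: 152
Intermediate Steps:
K(n) = 4 (K(n) = 3 + 1 = 4)
(-7 + 45)*K(0) = (-7 + 45)*4 = 38*4 = 152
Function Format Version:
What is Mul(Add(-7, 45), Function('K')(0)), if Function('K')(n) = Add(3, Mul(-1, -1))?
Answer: 152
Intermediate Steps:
Function('K')(n) = 4 (Function('K')(n) = Add(3, 1) = 4)
Mul(Add(-7, 45), Function('K')(0)) = Mul(Add(-7, 45), 4) = Mul(38, 4) = 152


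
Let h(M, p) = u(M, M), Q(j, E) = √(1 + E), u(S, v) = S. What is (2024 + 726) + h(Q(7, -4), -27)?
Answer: 2750 + I*√3 ≈ 2750.0 + 1.732*I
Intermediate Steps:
h(M, p) = M
(2024 + 726) + h(Q(7, -4), -27) = (2024 + 726) + √(1 - 4) = 2750 + √(-3) = 2750 + I*√3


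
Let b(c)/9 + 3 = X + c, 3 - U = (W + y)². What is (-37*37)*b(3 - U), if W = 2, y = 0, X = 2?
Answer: -36963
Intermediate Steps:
U = -1 (U = 3 - (2 + 0)² = 3 - 1*2² = 3 - 1*4 = 3 - 4 = -1)
b(c) = -9 + 9*c (b(c) = -27 + 9*(2 + c) = -27 + (18 + 9*c) = -9 + 9*c)
(-37*37)*b(3 - U) = (-37*37)*(-9 + 9*(3 - 1*(-1))) = -1369*(-9 + 9*(3 + 1)) = -1369*(-9 + 9*4) = -1369*(-9 + 36) = -1369*27 = -36963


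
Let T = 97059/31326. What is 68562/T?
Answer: 715924404/32353 ≈ 22129.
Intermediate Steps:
T = 32353/10442 (T = 97059*(1/31326) = 32353/10442 ≈ 3.0984)
68562/T = 68562/(32353/10442) = 68562*(10442/32353) = 715924404/32353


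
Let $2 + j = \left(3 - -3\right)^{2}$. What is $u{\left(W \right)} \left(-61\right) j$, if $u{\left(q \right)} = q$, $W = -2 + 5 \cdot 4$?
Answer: $-37332$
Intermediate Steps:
$W = 18$ ($W = -2 + 20 = 18$)
$j = 34$ ($j = -2 + \left(3 - -3\right)^{2} = -2 + \left(3 + 3\right)^{2} = -2 + 6^{2} = -2 + 36 = 34$)
$u{\left(W \right)} \left(-61\right) j = 18 \left(-61\right) 34 = \left(-1098\right) 34 = -37332$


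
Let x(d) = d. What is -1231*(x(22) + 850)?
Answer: -1073432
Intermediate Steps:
-1231*(x(22) + 850) = -1231*(22 + 850) = -1231*872 = -1073432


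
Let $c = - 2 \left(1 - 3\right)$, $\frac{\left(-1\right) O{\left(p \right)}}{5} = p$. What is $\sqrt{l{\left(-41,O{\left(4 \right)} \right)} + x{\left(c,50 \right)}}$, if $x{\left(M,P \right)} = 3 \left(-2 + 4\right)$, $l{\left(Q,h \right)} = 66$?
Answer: $6 \sqrt{2} \approx 8.4853$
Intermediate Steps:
$O{\left(p \right)} = - 5 p$
$c = 4$ ($c = \left(-2\right) \left(-2\right) = 4$)
$x{\left(M,P \right)} = 6$ ($x{\left(M,P \right)} = 3 \cdot 2 = 6$)
$\sqrt{l{\left(-41,O{\left(4 \right)} \right)} + x{\left(c,50 \right)}} = \sqrt{66 + 6} = \sqrt{72} = 6 \sqrt{2}$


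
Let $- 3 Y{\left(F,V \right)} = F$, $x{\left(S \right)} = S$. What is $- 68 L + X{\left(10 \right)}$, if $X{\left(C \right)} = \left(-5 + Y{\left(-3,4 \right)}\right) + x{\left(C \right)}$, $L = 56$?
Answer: $-3802$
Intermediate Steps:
$Y{\left(F,V \right)} = - \frac{F}{3}$
$X{\left(C \right)} = -4 + C$ ($X{\left(C \right)} = \left(-5 - -1\right) + C = \left(-5 + 1\right) + C = -4 + C$)
$- 68 L + X{\left(10 \right)} = \left(-68\right) 56 + \left(-4 + 10\right) = -3808 + 6 = -3802$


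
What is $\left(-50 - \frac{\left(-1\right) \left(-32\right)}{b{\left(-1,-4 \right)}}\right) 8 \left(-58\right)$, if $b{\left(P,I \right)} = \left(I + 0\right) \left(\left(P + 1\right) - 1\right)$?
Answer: $26912$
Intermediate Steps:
$b{\left(P,I \right)} = I P$ ($b{\left(P,I \right)} = I \left(\left(1 + P\right) - 1\right) = I P$)
$\left(-50 - \frac{\left(-1\right) \left(-32\right)}{b{\left(-1,-4 \right)}}\right) 8 \left(-58\right) = \left(-50 - \frac{\left(-1\right) \left(-32\right)}{\left(-4\right) \left(-1\right)}\right) 8 \left(-58\right) = \left(-50 - \frac{32}{4}\right) 8 \left(-58\right) = \left(-50 - 32 \cdot \frac{1}{4}\right) 8 \left(-58\right) = \left(-50 - 8\right) 8 \left(-58\right) = \left(-58\right) 8 \left(-58\right) = \left(-464\right) \left(-58\right) = 26912$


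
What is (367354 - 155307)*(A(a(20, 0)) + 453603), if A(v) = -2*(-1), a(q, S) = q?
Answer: 96185579435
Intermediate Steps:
A(v) = 2
(367354 - 155307)*(A(a(20, 0)) + 453603) = (367354 - 155307)*(2 + 453603) = 212047*453605 = 96185579435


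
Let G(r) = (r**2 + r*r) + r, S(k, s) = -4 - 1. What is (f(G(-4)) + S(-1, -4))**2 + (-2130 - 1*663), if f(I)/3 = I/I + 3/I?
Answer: -2187503/784 ≈ -2790.2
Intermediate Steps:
S(k, s) = -5
G(r) = r + 2*r**2 (G(r) = (r**2 + r**2) + r = 2*r**2 + r = r + 2*r**2)
f(I) = 3 + 9/I (f(I) = 3*(I/I + 3/I) = 3*(1 + 3/I) = 3 + 9/I)
(f(G(-4)) + S(-1, -4))**2 + (-2130 - 1*663) = ((3 + 9/((-4*(1 + 2*(-4))))) - 5)**2 + (-2130 - 1*663) = ((3 + 9/((-4*(1 - 8)))) - 5)**2 + (-2130 - 663) = ((3 + 9/((-4*(-7)))) - 5)**2 - 2793 = ((3 + 9/28) - 5)**2 - 2793 = (93/28 - 5)**2 - 2793 = (-47/28)**2 - 2793 = 2209/784 - 2793 = -2187503/784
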